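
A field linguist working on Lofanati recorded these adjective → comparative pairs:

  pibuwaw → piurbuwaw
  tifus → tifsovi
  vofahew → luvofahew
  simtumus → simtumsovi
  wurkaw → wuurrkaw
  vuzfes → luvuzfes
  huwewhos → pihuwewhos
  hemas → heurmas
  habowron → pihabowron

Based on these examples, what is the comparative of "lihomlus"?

vuzfes and tifus both end in -s yet inflect differently (luvuzfes, tifsovi), so the final letter is not what conditions the rule; the last vowel is.
"lihomlus" has last vowel 'u'. The stems whose last vowel is 'u' (tifus → tifsovi, simtumus → simtumsovi) delete the last vowel and add -ovi.
So lihomlus → lihomlsovi.

lihomlsovi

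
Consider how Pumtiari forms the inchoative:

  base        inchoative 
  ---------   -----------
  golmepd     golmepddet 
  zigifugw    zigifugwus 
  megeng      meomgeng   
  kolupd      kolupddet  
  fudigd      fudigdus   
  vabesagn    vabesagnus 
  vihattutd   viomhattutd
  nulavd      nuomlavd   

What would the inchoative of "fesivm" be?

kolupd and fudigd both end in -d yet inflect differently (kolupddet, fudigdus), so the final letter is not what conditions the rule; the second-to-last letter is.
"fesivm" has second-to-last letter 'v'. The one such stem in the data (nulavd → nuomlavd) inserts -om- after the first vowel (as do vihattutd, megeng), so the same rule applies.
So fesivm → feomsivm.

feomsivm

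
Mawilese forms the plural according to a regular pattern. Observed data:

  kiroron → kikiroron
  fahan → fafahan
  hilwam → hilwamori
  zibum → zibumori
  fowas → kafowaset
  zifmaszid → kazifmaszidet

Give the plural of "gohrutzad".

"gohrutzad" ends in -d. The one such stem in the data (zifmaszid → kazifmaszidet) adds ka- … -et around the stem, so the same rule applies.
So gohrutzad → kagohrutzadet.

kagohrutzadet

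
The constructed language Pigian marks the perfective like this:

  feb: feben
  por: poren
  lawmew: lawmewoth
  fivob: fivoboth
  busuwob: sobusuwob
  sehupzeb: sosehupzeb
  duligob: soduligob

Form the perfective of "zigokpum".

feb and fivob both end in -b yet inflect differently (feben, fivoboth), so the final letter is not what conditions the rule; the number of vowels is.
"zigokpum" has 3 vowels. The stems with 3 vowels (busuwob → sobusuwob, sehupzeb → sosehupzeb, duligob → soduligob) add the prefix so-.
The other patterns: stems with 1 vowel add -en; stems with 2 vowels add -oth.
So zigokpum → sozigokpum.

sozigokpum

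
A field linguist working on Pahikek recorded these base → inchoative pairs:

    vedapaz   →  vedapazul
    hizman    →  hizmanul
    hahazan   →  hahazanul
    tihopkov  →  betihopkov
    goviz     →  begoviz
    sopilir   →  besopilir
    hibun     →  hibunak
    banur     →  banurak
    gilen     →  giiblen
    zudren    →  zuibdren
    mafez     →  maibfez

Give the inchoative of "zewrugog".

vedapaz and goviz both end in -z yet inflect differently (vedapazul, begoviz), so the final letter is not what conditions the rule; the last vowel is.
"zewrugog" has last vowel 'o'. The one such stem in the data (tihopkov → betihopkov) adds the prefix be-, so the same rule applies.
So zewrugog → bezewrugog.

bezewrugog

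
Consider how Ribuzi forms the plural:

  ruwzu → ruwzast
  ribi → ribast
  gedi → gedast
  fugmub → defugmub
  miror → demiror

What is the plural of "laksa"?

laksast

ruwzu and fugmub both have last vowel 'u' yet inflect differently (ruwzast, defugmub), so the last vowel is not what conditions the rule; whether the stem ends in a vowel or a consonant is.
"laksa" ends in a vowel. The stems ending in a vowel (ruwzu → ruwzast, ribi → ribast, gedi → gedast) drop the final letter and add -ast.
So laksa → laksast.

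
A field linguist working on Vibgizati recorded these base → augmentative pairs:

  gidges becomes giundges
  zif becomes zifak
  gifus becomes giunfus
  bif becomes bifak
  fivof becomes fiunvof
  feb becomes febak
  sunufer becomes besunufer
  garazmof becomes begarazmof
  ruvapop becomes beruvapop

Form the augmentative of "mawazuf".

bemawazuf

zif and fivof both end in -f yet inflect differently (zifak, fiunvof), so the final letter is not what conditions the rule; the number of vowels is.
"mawazuf" has 3 vowels. The stems with 3 vowels (ruvapop → beruvapop, garazmof → begarazmof, sunufer → besunufer) add the prefix be-.
So mawazuf → bemawazuf.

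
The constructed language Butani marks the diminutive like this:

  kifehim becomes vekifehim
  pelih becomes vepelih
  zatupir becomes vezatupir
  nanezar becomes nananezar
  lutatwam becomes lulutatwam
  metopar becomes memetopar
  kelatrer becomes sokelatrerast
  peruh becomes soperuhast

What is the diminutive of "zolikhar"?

"zolikhar" has last vowel 'a'. The stems whose last vowel is 'a' (nanezar → nananezar, lutatwam → lulutatwam, metopar → memetopar) repeat the first consonant+vowel as a prefix.
The other patterns: stems whose last vowel is 'i' add the prefix ve-; stems whose last vowel is 'e' or 'u' add so- … -ast around the stem.
So zolikhar → zozolikhar.

zozolikhar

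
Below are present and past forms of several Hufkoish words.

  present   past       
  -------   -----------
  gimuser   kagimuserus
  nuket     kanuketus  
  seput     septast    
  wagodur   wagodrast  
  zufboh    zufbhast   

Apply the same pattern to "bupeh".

kabupehus

nuket and seput both end in -t yet inflect differently (kanuketus, septast), so the final letter is not what conditions the rule; the last vowel is.
"bupeh" has last vowel 'e'. The stems whose last vowel is 'e' (gimuser → kagimuserus, nuket → kanuketus) add ka- … -us around the stem.
The other pattern: stems whose last vowel is 'o' or 'u' delete the last vowel and add -ast.
So bupeh → kabupehus.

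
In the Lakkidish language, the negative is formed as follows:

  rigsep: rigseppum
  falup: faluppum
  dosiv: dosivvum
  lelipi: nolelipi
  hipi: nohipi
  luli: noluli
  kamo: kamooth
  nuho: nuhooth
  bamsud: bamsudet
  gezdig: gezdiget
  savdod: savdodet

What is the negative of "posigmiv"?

posigmivvum

dosiv and lelipi both have last vowel 'i' yet inflect differently (dosivvum, nolelipi), so the last vowel is not what conditions the rule; the final letter is.
"posigmiv" ends in -v. The one such stem in the data (dosiv → dosivvum) doubles the final consonant and adds -um (as do rigsep, falup), so the same rule applies.
The other patterns: stems ending in -i add the prefix no-; stems ending in -o add -oth; stems ending in -d or -g add -et.
So posigmiv → posigmivvum.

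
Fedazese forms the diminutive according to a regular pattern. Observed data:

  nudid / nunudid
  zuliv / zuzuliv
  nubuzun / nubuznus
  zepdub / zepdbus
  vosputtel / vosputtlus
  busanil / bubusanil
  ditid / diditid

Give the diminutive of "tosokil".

totosokil

busanil and vosputtel both end in -l yet inflect differently (bubusanil, vosputtlus), so the final letter is not what conditions the rule; the last vowel is.
"tosokil" has last vowel 'i'. The stems whose last vowel is 'i' (zuliv → zuzuliv, busanil → bubusanil, ditid → diditid) repeat the first consonant+vowel as a prefix.
The other pattern: stems whose last vowel is 'e' or 'u' delete the last vowel and add -us.
So tosokil → totosokil.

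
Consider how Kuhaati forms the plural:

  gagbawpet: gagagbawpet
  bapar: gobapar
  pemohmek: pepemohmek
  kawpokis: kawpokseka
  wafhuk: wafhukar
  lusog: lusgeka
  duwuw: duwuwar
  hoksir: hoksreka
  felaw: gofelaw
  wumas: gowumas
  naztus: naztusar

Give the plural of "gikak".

gogikak

felaw and duwuw both end in -w yet inflect differently (gofelaw, duwuwar), so the final letter is not what conditions the rule; the last vowel is.
"gikak" has last vowel 'a'. The stems whose last vowel is 'a' (felaw → gofelaw, wumas → gowumas, bapar → gobapar) add the prefix go-.
So gikak → gogikak.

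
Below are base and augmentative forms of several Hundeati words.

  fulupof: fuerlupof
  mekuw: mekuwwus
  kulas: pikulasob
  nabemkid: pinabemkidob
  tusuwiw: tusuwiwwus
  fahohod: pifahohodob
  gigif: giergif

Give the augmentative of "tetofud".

nabemkid and tusuwiw both have last vowel 'i' yet inflect differently (pinabemkidob, tusuwiwwus), so the last vowel is not what conditions the rule; the final letter is.
"tetofud" ends in -d. The stems ending in -d (nabemkid → pinabemkidob, fahohod → pifahohodob) add pi- … -ob around the stem.
So tetofud → pitetofudob.

pitetofudob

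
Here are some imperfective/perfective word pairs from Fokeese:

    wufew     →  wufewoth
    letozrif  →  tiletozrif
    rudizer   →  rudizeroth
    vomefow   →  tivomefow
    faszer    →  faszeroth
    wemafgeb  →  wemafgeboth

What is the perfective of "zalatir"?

tizalatir

wufew and vomefow both end in -w yet inflect differently (wufewoth, tivomefow), so the final letter is not what conditions the rule; the last vowel is.
"zalatir" has last vowel 'i'. The one such stem in the data (letozrif → tiletozrif) adds the prefix ti-, so the same rule applies.
The other pattern: stems whose last vowel is 'e' add -oth.
So zalatir → tizalatir.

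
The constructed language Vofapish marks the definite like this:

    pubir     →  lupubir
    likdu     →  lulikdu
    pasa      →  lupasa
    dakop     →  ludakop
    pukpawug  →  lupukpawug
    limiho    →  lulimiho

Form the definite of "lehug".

lulehug

Every pair shown (pubir → lupubir, likdu → lulikdu, pasa → lupasa, …) follows the same rule: add the prefix lu-.
So lehug → lulehug.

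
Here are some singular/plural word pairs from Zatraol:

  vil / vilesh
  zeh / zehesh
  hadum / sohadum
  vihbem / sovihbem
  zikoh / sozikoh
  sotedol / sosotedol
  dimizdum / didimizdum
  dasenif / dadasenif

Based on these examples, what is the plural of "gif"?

gifesh

zeh and zikoh both end in -h yet inflect differently (zehesh, sozikoh), so the final letter is not what conditions the rule; the number of vowels is.
"gif" has 1 vowel. The stems with 1 vowel (vil → vilesh, zeh → zehesh) add -esh.
The other patterns: stems with 2 vowels add the prefix so-; stems with 3 vowels repeat the first consonant+vowel as a prefix.
So gif → gifesh.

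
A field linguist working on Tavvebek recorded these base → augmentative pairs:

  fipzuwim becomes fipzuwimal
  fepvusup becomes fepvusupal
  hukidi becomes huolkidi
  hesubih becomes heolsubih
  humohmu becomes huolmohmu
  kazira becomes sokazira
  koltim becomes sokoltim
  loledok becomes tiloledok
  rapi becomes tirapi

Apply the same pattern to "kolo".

fipzuwim and koltim both end in -m yet inflect differently (fipzuwimal, sokoltim), so the final letter is not what conditions the rule; the first letter is.
"kolo" begins with k-. The stems beginning with k- (kazira → sokazira, koltim → sokoltim) add the prefix so-.
The other patterns: stems beginning with f- add -al; stems beginning with h- insert -ol- after the first vowel; stems beginning with l- or r- add the prefix ti-.
So kolo → sokolo.

sokolo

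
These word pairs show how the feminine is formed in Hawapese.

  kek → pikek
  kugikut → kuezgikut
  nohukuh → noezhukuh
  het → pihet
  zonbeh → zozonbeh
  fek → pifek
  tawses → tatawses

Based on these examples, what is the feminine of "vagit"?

vavagit

"vagit" has 2 vowels. The stems with 2 vowels (tawses → tatawses, zonbeh → zozonbeh) repeat the first consonant+vowel as a prefix.
So vagit → vavagit.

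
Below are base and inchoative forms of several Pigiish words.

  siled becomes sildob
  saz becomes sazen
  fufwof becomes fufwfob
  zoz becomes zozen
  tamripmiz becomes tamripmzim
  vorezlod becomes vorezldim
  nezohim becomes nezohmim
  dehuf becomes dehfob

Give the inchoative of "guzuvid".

siled and vorezlod both end in -d yet inflect differently (sildob, vorezldim), so the final letter is not what conditions the rule; the number of vowels is.
"guzuvid" has 3 vowels. The stems with 3 vowels (nezohim → nezohmim, vorezlod → vorezldim, tamripmiz → tamripmzim) delete the last vowel and add -im.
So guzuvid → guzuvdim.

guzuvdim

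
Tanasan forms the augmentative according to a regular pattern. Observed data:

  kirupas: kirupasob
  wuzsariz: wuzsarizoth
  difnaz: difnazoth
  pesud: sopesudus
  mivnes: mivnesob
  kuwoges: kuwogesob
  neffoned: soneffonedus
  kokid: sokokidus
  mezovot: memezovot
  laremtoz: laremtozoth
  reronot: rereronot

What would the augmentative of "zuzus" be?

neffoned and kuwoges both have last vowel 'e' yet inflect differently (soneffonedus, kuwogesob), so the last vowel is not what conditions the rule; the final letter is.
"zuzus" ends in -s. The stems ending in -s (kirupas → kirupasob, kuwoges → kuwogesob, mivnes → mivnesob) add -ob.
So zuzus → zuzusob.

zuzusob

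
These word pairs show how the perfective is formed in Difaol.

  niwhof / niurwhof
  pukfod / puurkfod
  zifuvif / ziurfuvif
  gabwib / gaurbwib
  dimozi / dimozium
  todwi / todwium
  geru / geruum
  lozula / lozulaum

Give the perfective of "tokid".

tourkid

zifuvif and dimozi both have last vowel 'i' yet inflect differently (ziurfuvif, dimozium), so the last vowel is not what conditions the rule; whether the stem ends in a vowel or a consonant is.
"tokid" ends in a consonant. The stems ending in a consonant (niwhof → niurwhof, pukfod → puurkfod, zifuvif → ziurfuvif) insert -ur- after the first vowel.
So tokid → tourkid.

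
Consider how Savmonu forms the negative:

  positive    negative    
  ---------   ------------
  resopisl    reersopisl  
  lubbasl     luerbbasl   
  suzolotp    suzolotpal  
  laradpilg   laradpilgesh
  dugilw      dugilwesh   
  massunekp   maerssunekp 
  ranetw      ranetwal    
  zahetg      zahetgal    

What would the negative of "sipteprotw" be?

massunekp and suzolotp both end in -p yet inflect differently (maerssunekp, suzolotpal), so the final letter is not what conditions the rule; the second-to-last letter is.
"sipteprotw" has second-to-last letter 't'. The stems whose second-to-last letter is 't' (ranetw → ranetwal, suzolotp → suzolotpal, zahetg → zahetgal) add -al.
So sipteprotw → sipteprotwal.

sipteprotwal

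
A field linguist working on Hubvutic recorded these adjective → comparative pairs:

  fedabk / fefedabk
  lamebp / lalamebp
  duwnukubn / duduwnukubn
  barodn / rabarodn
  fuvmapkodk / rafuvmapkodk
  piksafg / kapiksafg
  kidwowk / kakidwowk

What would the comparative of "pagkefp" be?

kapagkefp

duwnukubn and barodn both end in -n yet inflect differently (duduwnukubn, rabarodn), so the final letter is not what conditions the rule; the second-to-last letter is.
"pagkefp" has second-to-last letter 'f'. The one such stem in the data (piksafg → kapiksafg) adds the prefix ka-, so the same rule applies.
The other patterns: stems whose second-to-last letter is 'b' repeat the first consonant+vowel as a prefix; stems whose second-to-last letter is 'd' add the prefix ra-.
So pagkefp → kapagkefp.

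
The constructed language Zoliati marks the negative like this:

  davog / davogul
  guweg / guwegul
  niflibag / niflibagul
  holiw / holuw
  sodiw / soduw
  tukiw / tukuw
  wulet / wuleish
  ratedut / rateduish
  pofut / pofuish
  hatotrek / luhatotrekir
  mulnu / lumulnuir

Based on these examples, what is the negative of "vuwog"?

guweg and wulet both have last vowel 'e' yet inflect differently (guwegul, wuleish), so the last vowel is not what conditions the rule; the final letter is.
"vuwog" ends in -g. The stems ending in -g (davog → davogul, guweg → guwegul, niflibag → niflibagul) add -ul.
So vuwog → vuwogul.

vuwogul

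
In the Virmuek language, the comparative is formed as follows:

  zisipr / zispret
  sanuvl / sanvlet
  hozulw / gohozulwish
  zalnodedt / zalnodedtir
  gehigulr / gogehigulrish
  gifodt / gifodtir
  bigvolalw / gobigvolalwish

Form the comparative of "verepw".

gehigulr and zisipr both end in -r yet inflect differently (gogehigulrish, zispret), so the final letter is not what conditions the rule; the second-to-last letter is.
"verepw" has second-to-last letter 'p'. The one such stem in the data (zisipr → zispret) deletes the last vowel and adds -et (as does sanuvl), so the same rule applies.
The other patterns: stems whose second-to-last letter is 'l' add go- … -ish around the stem; stems whose second-to-last letter is 'd' add -ir.
So verepw → verpwet.

verpwet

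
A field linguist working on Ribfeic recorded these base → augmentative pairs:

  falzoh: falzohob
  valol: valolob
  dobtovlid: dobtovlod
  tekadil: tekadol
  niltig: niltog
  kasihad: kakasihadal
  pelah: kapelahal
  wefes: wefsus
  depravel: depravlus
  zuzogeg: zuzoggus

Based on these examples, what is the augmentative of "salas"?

kasalasal

valol and tekadil both end in -l yet inflect differently (valolob, tekadol), so the final letter is not what conditions the rule; the last vowel is.
"salas" has last vowel 'a'. The stems whose last vowel is 'a' (kasihad → kakasihadal, pelah → kapelahal) add ka- … -al around the stem.
The other patterns: stems whose last vowel is 'o' add -ob; stems whose last vowel is 'i' change the last vowel to 'o'; stems whose last vowel is 'e' delete the last vowel and add -us.
So salas → kasalasal.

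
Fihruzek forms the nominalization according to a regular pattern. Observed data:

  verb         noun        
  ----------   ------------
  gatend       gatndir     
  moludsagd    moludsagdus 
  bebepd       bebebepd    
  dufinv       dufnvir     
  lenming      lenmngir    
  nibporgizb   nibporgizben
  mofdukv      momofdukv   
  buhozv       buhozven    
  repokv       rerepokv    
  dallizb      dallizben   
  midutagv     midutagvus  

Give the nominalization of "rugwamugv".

rugwamugvus

repokv and buhozv both end in -v yet inflect differently (rerepokv, buhozven), so the final letter is not what conditions the rule; the second-to-last letter is.
"rugwamugv" has second-to-last letter 'g'. The stems whose second-to-last letter is 'g' (moludsagd → moludsagdus, midutagv → midutagvus) add -us.
The other patterns: stems whose second-to-last letter is 'k' or 'p' repeat the first consonant+vowel as a prefix; stems whose second-to-last letter is 'z' add -en; stems whose second-to-last letter is 'n' delete the last vowel and add -ir.
So rugwamugv → rugwamugvus.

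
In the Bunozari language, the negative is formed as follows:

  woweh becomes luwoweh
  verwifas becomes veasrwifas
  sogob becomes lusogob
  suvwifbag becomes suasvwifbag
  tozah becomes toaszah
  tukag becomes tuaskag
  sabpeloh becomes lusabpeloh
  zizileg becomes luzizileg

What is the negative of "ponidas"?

poasnidas

tozah and sabpeloh both end in -h yet inflect differently (toaszah, lusabpeloh), so the final letter is not what conditions the rule; the last vowel is.
"ponidas" has last vowel 'a'. The stems whose last vowel is 'a' (verwifas → veasrwifas, tukag → tuaskag, suvwifbag → suasvwifbag) insert -as- after the first vowel.
So ponidas → poasnidas.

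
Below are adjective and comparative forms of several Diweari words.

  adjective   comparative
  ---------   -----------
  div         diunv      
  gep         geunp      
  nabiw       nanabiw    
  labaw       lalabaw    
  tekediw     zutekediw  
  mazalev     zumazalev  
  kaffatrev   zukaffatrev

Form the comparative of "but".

nabiw and tekediw both end in -w yet inflect differently (nanabiw, zutekediw), so the final letter is not what conditions the rule; the number of vowels is.
"but" has 1 vowel. The stems with 1 vowel (div → diunv, gep → geunp) insert -un- after the first vowel.
So but → buunt.

buunt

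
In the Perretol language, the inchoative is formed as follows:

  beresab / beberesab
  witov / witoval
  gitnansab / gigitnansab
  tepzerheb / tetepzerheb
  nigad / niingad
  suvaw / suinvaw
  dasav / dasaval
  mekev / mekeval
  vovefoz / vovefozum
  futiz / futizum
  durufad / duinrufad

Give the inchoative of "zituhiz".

zituhizum

witov and vovefoz both have last vowel 'o' yet inflect differently (witoval, vovefozum), so the last vowel is not what conditions the rule; the final letter is.
"zituhiz" ends in -z. The stems ending in -z (futiz → futizum, vovefoz → vovefozum) add -um.
The other patterns: stems ending in -v add -al; stems ending in -b repeat the first consonant+vowel as a prefix; stems ending in -d or -w insert -in- after the first vowel.
So zituhiz → zituhizum.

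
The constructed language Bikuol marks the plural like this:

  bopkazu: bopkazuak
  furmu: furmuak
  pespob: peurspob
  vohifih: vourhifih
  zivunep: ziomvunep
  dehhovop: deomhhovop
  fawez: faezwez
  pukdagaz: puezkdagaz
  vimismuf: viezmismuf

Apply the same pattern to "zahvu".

pespob and dehhovop both have last vowel 'o' yet inflect differently (peurspob, deomhhovop), so the last vowel is not what conditions the rule; the final letter is.
"zahvu" ends in -u. The stems ending in -u (bopkazu → bopkazuak, furmu → furmuak) add -ak.
The other patterns: stems ending in -b or -h insert -ur- after the first vowel; stems ending in -p insert -om- after the first vowel; stems ending in -f or -z insert -ez- after the first vowel.
So zahvu → zahvuak.

zahvuak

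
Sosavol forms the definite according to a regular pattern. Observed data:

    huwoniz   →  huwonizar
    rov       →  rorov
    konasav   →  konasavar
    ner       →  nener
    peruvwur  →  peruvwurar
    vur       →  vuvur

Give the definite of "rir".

ririr

peruvwur and vur both end in -r yet inflect differently (peruvwurar, vuvur), so the final letter is not what conditions the rule; the number of vowels is.
"rir" has 1 vowel. The stems with 1 vowel (vur → vuvur, ner → nener, rov → rorov) repeat the first consonant+vowel as a prefix.
So rir → ririr.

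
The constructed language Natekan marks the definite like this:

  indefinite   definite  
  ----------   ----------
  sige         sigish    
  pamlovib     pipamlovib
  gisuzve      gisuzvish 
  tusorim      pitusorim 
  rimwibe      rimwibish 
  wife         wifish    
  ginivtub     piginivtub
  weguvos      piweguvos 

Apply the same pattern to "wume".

weguvos and wife both begin with w- yet inflect differently (piweguvos, wifish), so the first letter is not what conditions the rule; whether the stem ends in a vowel or a consonant is.
"wume" ends in a vowel. The stems ending in a vowel (wife → wifish, gisuzve → gisuzvish, sige → sigish) drop the final letter and add -ish.
So wume → wumish.

wumish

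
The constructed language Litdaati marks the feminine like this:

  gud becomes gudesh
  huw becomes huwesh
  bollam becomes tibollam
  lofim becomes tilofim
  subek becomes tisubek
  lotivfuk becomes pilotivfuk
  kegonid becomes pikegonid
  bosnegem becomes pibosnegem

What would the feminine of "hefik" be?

"hefik" has 2 vowels. The stems with 2 vowels (bollam → tibollam, lofim → tilofim, subek → tisubek) add the prefix ti-.
The other patterns: stems with 1 vowel add -esh; stems with 3 vowels add the prefix pi-.
So hefik → tihefik.

tihefik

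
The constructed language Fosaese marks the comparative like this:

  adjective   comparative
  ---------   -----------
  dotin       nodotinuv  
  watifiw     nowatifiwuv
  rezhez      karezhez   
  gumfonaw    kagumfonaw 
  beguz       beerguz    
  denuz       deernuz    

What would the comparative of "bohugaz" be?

watifiw and gumfonaw both end in -w yet inflect differently (nowatifiwuv, kagumfonaw), so the final letter is not what conditions the rule; the last vowel is.
"bohugaz" has last vowel 'a'. The one such stem in the data (gumfonaw → kagumfonaw) adds the prefix ka-, so the same rule applies.
The other patterns: stems whose last vowel is 'i' add no- … -uv around the stem; stems whose last vowel is 'u' insert -er- after the first vowel.
So bohugaz → kabohugaz.

kabohugaz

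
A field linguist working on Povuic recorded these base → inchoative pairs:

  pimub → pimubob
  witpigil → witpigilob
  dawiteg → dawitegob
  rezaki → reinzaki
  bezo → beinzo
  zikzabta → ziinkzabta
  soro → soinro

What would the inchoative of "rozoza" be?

roinzoza

witpigil and rezaki both have last vowel 'i' yet inflect differently (witpigilob, reinzaki), so the last vowel is not what conditions the rule; whether the stem ends in a vowel or a consonant is.
"rozoza" ends in a vowel. The stems ending in a vowel (rezaki → reinzaki, bezo → beinzo, zikzabta → ziinkzabta) insert -in- after the first vowel.
So rozoza → roinzoza.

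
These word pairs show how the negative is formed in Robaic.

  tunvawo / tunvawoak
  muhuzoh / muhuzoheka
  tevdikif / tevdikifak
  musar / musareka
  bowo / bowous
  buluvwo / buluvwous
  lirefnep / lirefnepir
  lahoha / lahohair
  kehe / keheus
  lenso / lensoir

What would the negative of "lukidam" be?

lukidamir

bowo and tunvawo both end in -o yet inflect differently (bowous, tunvawoak), so the final letter is not what conditions the rule; the first letter is.
"lukidam" begins with l-. The stems beginning with l- (lahoha → lahohair, lirefnep → lirefnepir, lenso → lensoir) add -ir.
So lukidam → lukidamir.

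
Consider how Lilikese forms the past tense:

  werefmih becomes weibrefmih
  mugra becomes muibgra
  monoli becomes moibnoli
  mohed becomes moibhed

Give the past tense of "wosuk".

Every pair shown (werefmih → weibrefmih, mugra → muibgra, monoli → moibnoli, …) follows the same rule: insert -ib- after the first vowel.
So wosuk → woibsuk.

woibsuk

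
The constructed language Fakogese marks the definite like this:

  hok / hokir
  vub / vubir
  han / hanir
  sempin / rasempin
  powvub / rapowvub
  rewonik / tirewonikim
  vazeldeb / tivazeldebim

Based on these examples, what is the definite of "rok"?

"rok" has 1 vowel. The stems with 1 vowel (hok → hokir, vub → vubir, han → hanir) add -ir.
The other patterns: stems with 2 vowels add the prefix ra-; stems with 3 vowels add ti- … -im around the stem.
So rok → rokir.

rokir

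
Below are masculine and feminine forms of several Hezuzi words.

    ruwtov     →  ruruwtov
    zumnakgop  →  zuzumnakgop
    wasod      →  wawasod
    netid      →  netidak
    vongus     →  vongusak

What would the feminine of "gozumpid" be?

wasod and netid both end in -d yet inflect differently (wawasod, netidak), so the final letter is not what conditions the rule; the last vowel is.
"gozumpid" has last vowel 'i'. The one such stem in the data (netid → netidak) adds -ak, so the same rule applies.
The other pattern: stems whose last vowel is 'o' repeat the first consonant+vowel as a prefix.
So gozumpid → gozumpidak.

gozumpidak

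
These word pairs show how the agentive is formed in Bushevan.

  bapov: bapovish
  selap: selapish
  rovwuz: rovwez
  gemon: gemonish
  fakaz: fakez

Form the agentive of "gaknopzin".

fakaz and selap both have last vowel 'a' yet inflect differently (fakez, selapish), so the last vowel is not what conditions the rule; the final letter is.
"gaknopzin" ends in -n. The one such stem in the data (gemon → gemonish) adds -ish, so the same rule applies.
So gaknopzin → gaknopzinish.

gaknopzinish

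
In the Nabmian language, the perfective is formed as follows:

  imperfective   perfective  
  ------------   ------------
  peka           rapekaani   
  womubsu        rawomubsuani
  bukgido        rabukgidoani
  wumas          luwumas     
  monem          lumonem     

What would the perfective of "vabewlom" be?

peka and wumas both have last vowel 'a' yet inflect differently (rapekaani, luwumas), so the last vowel is not what conditions the rule; whether the stem ends in a vowel or a consonant is.
"vabewlom" ends in a consonant. The stems ending in a consonant (wumas → luwumas, monem → lumonem) add the prefix lu-.
So vabewlom → luvabewlom.

luvabewlom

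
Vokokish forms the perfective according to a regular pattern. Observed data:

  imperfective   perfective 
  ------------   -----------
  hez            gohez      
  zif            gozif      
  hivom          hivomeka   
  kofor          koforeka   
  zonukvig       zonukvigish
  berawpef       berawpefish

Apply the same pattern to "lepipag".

lepipagish

"lepipag" has 3 vowels. The stems with 3 vowels (zonukvig → zonukvigish, berawpef → berawpefish) add -ish.
The other patterns: stems with 1 vowel add the prefix go-; stems with 2 vowels add -eka.
So lepipag → lepipagish.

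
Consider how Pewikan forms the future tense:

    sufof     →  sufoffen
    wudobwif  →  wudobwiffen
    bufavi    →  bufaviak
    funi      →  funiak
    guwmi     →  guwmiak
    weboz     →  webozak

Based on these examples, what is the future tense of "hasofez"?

hasofezak

wudobwif and bufavi both have last vowel 'i' yet inflect differently (wudobwiffen, bufaviak), so the last vowel is not what conditions the rule; the final letter is.
"hasofez" ends in -z. The one such stem in the data (weboz → webozak) adds -ak, so the same rule applies.
So hasofez → hasofezak.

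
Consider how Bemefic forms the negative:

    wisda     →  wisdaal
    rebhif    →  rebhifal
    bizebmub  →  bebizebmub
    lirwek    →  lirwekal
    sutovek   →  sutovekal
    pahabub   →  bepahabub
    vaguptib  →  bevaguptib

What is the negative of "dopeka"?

dopekaal

vaguptib and rebhif both have last vowel 'i' yet inflect differently (bevaguptib, rebhifal), so the last vowel is not what conditions the rule; the final letter is.
"dopeka" ends in -a. The one such stem in the data (wisda → wisdaal) adds -al, so the same rule applies.
The other pattern: stems ending in -b add the prefix be-.
So dopeka → dopekaal.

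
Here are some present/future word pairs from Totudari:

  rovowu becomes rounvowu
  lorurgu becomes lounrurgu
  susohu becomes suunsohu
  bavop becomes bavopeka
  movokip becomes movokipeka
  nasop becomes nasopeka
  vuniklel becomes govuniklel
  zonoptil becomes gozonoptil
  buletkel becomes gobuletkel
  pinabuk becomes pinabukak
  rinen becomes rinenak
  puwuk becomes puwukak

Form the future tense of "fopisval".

gofopisval

movokip and zonoptil both have last vowel 'i' yet inflect differently (movokipeka, gozonoptil), so the last vowel is not what conditions the rule; the final letter is.
"fopisval" ends in -l. The stems ending in -l (vuniklel → govuniklel, zonoptil → gozonoptil, buletkel → gobuletkel) add the prefix go-.
So fopisval → gofopisval.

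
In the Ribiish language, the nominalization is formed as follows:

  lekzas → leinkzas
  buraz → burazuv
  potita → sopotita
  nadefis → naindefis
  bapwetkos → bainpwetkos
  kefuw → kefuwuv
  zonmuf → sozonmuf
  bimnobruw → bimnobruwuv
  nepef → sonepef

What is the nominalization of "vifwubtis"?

buraz and lekzas both have last vowel 'a' yet inflect differently (burazuv, leinkzas), so the last vowel is not what conditions the rule; the final letter is.
"vifwubtis" ends in -s. The stems ending in -s (nadefis → naindefis, bapwetkos → bainpwetkos, lekzas → leinkzas) insert -in- after the first vowel.
So vifwubtis → viinfwubtis.

viinfwubtis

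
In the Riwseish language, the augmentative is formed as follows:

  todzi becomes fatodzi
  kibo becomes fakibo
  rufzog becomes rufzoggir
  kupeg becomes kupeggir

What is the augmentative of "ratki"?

rufzog and kibo both have last vowel 'o' yet inflect differently (rufzoggir, fakibo), so the last vowel is not what conditions the rule; whether the stem ends in a vowel or a consonant is.
"ratki" ends in a vowel. The stems ending in a vowel (kibo → fakibo, todzi → fatodzi) add the prefix fa-.
So ratki → faratki.

faratki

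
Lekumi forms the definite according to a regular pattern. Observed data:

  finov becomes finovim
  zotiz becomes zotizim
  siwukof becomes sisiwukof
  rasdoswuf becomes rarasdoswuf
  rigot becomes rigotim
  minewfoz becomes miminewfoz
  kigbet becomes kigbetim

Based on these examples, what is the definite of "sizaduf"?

minewfoz and zotiz both end in -z yet inflect differently (miminewfoz, zotizim), so the final letter is not what conditions the rule; the number of vowels is.
"sizaduf" has 3 vowels. The stems with 3 vowels (minewfoz → miminewfoz, rasdoswuf → rarasdoswuf, siwukof → sisiwukof) repeat the first consonant+vowel as a prefix.
So sizaduf → sisizaduf.

sisizaduf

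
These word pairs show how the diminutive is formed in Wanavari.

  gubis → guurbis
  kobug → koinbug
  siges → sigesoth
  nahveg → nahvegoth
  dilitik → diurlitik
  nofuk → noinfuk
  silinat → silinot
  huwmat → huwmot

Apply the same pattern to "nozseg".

siges and gubis both end in -s yet inflect differently (sigesoth, guurbis), so the final letter is not what conditions the rule; the last vowel is.
"nozseg" has last vowel 'e'. The stems whose last vowel is 'e' (siges → sigesoth, nahveg → nahvegoth) add -oth.
The other patterns: stems whose last vowel is 'i' insert -ur- after the first vowel; stems whose last vowel is 'a' change the last vowel to 'o'; stems whose last vowel is 'u' insert -in- after the first vowel.
So nozseg → nozsegoth.

nozsegoth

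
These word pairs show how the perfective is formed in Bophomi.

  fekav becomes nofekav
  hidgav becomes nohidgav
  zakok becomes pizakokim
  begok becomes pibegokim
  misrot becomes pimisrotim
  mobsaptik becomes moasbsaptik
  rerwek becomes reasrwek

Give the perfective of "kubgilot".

pikubgilotim

zakok and mobsaptik both end in -k yet inflect differently (pizakokim, moasbsaptik), so the final letter is not what conditions the rule; the last vowel is.
"kubgilot" has last vowel 'o'. The stems whose last vowel is 'o' (zakok → pizakokim, begok → pibegokim, misrot → pimisrotim) add pi- … -im around the stem.
So kubgilot → pikubgilotim.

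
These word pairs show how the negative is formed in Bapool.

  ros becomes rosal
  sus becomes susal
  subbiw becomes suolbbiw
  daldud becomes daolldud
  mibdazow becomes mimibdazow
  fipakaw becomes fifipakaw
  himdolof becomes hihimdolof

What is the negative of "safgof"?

subbiw and mibdazow both end in -w yet inflect differently (suolbbiw, mimibdazow), so the final letter is not what conditions the rule; the number of vowels is.
"safgof" has 2 vowels. The stems with 2 vowels (subbiw → suolbbiw, daldud → daolldud) insert -ol- after the first vowel.
So safgof → saolfgof.

saolfgof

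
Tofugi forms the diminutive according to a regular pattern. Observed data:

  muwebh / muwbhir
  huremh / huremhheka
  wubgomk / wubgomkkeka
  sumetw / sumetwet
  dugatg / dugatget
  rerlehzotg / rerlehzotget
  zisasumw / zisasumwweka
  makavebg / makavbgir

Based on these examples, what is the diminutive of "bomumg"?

bomumggeka

sumetw and zisasumw both end in -w yet inflect differently (sumetwet, zisasumwweka), so the final letter is not what conditions the rule; the second-to-last letter is.
"bomumg" has second-to-last letter 'm'. The stems whose second-to-last letter is 'm' (zisasumw → zisasumwweka, huremh → huremhheka, wubgomk → wubgomkkeka) double the final consonant and add -eka.
The other patterns: stems whose second-to-last letter is 't' add -et; stems whose second-to-last letter is 'b' delete the last vowel and add -ir.
So bomumg → bomumggeka.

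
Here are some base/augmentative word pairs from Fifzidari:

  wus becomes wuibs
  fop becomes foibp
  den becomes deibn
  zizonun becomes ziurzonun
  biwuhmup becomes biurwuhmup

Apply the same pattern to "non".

noibn

zizonun and den both end in -n yet inflect differently (ziurzonun, deibn), so the final letter is not what conditions the rule; the number of vowels is.
"non" has 1 vowel. The stems with 1 vowel (den → deibn, wus → wuibs, fop → foibp) insert -ib- after the first vowel.
So non → noibn.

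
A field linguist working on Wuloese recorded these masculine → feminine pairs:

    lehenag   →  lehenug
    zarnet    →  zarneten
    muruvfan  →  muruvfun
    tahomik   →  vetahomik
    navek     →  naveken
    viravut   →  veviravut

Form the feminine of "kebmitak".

kebmituk

"kebmitak" has last vowel 'a'. The stems whose last vowel is 'a' (muruvfan → muruvfun, lehenag → lehenug) change the last vowel to 'u'.
So kebmitak → kebmituk.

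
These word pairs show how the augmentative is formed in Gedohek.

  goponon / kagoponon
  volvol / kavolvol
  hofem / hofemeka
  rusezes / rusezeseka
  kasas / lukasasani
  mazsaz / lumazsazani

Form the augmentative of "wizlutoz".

rusezes and kasas both end in -s yet inflect differently (rusezeseka, lukasasani), so the final letter is not what conditions the rule; the last vowel is.
"wizlutoz" has last vowel 'o'. The stems whose last vowel is 'o' (goponon → kagoponon, volvol → kavolvol) add the prefix ka-.
So wizlutoz → kawizlutoz.

kawizlutoz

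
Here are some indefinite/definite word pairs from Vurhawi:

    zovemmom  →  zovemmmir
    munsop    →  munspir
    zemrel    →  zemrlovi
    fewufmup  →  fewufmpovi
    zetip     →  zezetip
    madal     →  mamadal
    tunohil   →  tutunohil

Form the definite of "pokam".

popokam

"pokam" has last vowel 'a'. The one such stem in the data (madal → mamadal) repeats the first consonant+vowel as a prefix (as do tunohil, zetip), so the same rule applies.
The other patterns: stems whose last vowel is 'e' or 'u' delete the last vowel and add -ovi; stems whose last vowel is 'o' delete the last vowel and add -ir.
So pokam → popokam.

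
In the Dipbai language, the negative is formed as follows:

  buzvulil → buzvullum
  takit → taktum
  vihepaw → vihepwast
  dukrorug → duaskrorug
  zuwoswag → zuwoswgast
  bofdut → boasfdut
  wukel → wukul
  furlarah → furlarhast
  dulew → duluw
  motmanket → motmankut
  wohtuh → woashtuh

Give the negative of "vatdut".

vihepaw and dulew both end in -w yet inflect differently (vihepwast, duluw), so the final letter is not what conditions the rule; the last vowel is.
"vatdut" has last vowel 'u'. The stems whose last vowel is 'u' (bofdut → boasfdut, wohtuh → woashtuh, dukrorug → duaskrorug) insert -as- after the first vowel.
So vatdut → vaastdut.

vaastdut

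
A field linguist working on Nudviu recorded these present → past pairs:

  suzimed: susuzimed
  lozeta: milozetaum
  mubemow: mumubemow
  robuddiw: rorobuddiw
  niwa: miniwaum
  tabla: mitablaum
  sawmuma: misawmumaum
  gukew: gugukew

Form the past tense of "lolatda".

milolatdaum

"lolatda" ends in -a. The stems ending in -a (lozeta → milozetaum, sawmuma → misawmumaum, tabla → mitablaum) add mi- … -um around the stem.
The other pattern: stems ending in -d or -w repeat the first consonant+vowel as a prefix.
So lolatda → milolatdaum.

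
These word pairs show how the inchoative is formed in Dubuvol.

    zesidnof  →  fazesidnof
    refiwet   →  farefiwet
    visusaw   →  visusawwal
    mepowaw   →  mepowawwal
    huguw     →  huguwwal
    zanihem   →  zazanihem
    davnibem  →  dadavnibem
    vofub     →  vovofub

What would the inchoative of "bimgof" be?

"bimgof" ends in -f. The one such stem in the data (zesidnof → fazesidnof) adds the prefix fa-, so the same rule applies.
So bimgof → fabimgof.

fabimgof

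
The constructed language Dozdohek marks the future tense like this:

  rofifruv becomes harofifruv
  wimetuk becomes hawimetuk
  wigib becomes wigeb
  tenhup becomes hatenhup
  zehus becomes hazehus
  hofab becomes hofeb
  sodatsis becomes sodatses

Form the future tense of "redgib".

"redgib" has last vowel 'i'. The stems whose last vowel is 'i' (sodatsis → sodatses, wigib → wigeb) change the last vowel to 'e'.
The other pattern: stems whose last vowel is 'u' add the prefix ha-.
So redgib → redgeb.

redgeb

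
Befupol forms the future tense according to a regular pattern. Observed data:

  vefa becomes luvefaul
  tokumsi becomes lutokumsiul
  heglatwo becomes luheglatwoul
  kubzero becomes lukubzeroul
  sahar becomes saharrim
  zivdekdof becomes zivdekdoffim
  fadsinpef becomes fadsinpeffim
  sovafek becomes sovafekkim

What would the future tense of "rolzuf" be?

rolzuffim

vefa and sahar both have last vowel 'a' yet inflect differently (luvefaul, saharrim), so the last vowel is not what conditions the rule; whether the stem ends in a vowel or a consonant is.
"rolzuf" ends in a consonant. The stems ending in a consonant (sahar → saharrim, zivdekdof → zivdekdoffim, fadsinpef → fadsinpeffim) double the final consonant and add -im.
The other pattern: stems ending in a vowel add lu- … -ul around the stem.
So rolzuf → rolzuffim.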